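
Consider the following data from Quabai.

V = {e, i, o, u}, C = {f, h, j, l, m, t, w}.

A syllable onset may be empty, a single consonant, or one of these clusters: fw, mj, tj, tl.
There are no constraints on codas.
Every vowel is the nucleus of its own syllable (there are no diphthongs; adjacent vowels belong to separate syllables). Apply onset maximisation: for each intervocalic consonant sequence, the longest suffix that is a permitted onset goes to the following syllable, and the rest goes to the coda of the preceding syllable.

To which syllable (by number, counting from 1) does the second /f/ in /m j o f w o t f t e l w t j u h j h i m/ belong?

Vowels present: o, o, e, u, i; each is a nucleus, giving 5 syllables.
V1 /o/ – V2 /o/: /fw/ is a licit onset in full, so it all attaches to the next syllable.
V2 /o/ – V3 /e/: cluster /tft/ — the longest permitted-onset suffix is /t/; onset = /t/, preceding coda = /tf/.
V3 /e/ – V4 /u/: /lwtj/; trying suffixes from longest down, /tj/ is the first permitted one, so coda /lw/ | onset /tj/.
V4 /u/ – V5 /i/: /hjh/ splits as /hj/ + /h/ (/h/ is the longest suffix that is a licit onset).
Syllabification: mjo.fwotf.telw.tjuhj.him.
The second /f/ is in the coda of syllable 2 (/fwotf/).

2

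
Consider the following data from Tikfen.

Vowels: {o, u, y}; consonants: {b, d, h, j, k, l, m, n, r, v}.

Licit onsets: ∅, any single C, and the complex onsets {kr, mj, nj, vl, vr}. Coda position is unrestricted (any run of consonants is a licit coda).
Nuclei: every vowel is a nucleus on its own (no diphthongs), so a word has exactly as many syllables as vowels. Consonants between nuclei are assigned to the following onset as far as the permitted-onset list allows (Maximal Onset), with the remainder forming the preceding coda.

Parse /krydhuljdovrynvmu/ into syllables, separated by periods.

kryd.hulj.do.vrynv.mu

Vowels present: y, u, o, y, u; each is a nucleus, giving 5 syllables.
σ1/σ2 boundary: /dh/ splits as /d/ + /h/ (/h/ is the longest suffix that is a licit onset).
σ2/σ3 boundary: /ljd/; trying suffixes from longest down, /d/ is the first permitted one, so coda /lj/ | onset /d/.
σ3/σ4 boundary: /vr/ is a licit onset in full, so it all attaches to the next syllable.
σ4/σ5 boundary: /nvm/ — longest licit onset from the right is /m/, leaving /nv/ as coda.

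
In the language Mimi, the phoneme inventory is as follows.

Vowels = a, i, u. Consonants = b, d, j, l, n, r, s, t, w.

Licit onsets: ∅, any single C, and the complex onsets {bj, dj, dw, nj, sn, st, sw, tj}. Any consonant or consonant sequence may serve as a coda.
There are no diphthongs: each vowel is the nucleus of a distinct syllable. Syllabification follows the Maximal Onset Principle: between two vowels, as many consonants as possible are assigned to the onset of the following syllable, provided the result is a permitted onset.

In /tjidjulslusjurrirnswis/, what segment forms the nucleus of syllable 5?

Nuclei (vowels): i, u, u, u, i, i → 6 syllables.
The fifth nucleus (vowel 5 from the left) is /i/.

i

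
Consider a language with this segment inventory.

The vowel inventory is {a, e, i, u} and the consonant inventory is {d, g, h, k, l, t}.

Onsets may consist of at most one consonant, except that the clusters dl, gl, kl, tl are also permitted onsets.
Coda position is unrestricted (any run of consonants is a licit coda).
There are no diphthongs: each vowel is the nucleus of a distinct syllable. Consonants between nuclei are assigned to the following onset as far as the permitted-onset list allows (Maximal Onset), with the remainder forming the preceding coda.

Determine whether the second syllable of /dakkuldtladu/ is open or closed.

Vowels present: a, u, a, u; each is a nucleus, giving 4 syllables.
Between /a/ (V1) and /u/ (V2): /kk/; trying suffixes from longest down, /k/ is the first permitted one, so coda /k/ | onset /k/.
Between /u/ (V2) and /a/ (V3): /ldtl/ splits as /ld/ + /tl/ (/tl/ is the longest suffix that is a licit onset).
Between /a/ (V3) and /u/ (V4): /d/ is a single consonant, so it becomes the next onset.
Result: dak.kuld.tla.du.
Syllable 2 is /kuld/ with coda /ld/, so it is closed.

closed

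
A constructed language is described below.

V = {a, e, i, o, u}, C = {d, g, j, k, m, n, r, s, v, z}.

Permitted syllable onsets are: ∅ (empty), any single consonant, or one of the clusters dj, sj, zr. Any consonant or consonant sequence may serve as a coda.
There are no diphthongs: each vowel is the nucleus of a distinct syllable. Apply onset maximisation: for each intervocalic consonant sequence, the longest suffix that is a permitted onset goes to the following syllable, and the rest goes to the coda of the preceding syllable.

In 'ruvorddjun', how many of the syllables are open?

The vowels are u, o, u — 3 nuclei, so 3 syllables.
Between /u/ (V1) and /o/ (V2): /v/ → onset of the next syllable (single consonants are always licit onsets).
Between /o/ (V2) and /u/ (V3): /rddj/ — longest licit onset from the right is /dj/, leaving /rd/ as coda.
Result: ru.vord.djun.
Classifying each syllable: /ru/ (open), /vord/ (closed), /djun/ (closed).
Open syllables: 1.

1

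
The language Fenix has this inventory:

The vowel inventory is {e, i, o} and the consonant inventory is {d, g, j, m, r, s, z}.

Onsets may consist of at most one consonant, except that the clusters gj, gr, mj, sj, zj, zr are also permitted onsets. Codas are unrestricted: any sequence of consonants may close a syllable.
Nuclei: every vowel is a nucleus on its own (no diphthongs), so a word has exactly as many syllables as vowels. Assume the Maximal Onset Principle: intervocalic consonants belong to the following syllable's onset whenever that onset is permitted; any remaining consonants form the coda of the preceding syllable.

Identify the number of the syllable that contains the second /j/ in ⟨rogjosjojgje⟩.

3

Vowels present: o, o, o, e; each is a nucleus, giving 4 syllables.
/o…o/ gap (V1→V2): /gj/ is a licit onset in full, so it all attaches to the next syllable.
/o…o/ gap (V2→V3): /sj/ — entire cluster is a permitted onset → onset /sj/, coda ∅.
/o…e/ gap (V3→V4): /jgj/; trying suffixes from longest down, /gj/ is the first permitted one, so coda /j/ | onset /gj/.
So the parse is ro.gjo.sjoj.gje.
The second /j/ is in the onset of syllable 3 (/sjoj/).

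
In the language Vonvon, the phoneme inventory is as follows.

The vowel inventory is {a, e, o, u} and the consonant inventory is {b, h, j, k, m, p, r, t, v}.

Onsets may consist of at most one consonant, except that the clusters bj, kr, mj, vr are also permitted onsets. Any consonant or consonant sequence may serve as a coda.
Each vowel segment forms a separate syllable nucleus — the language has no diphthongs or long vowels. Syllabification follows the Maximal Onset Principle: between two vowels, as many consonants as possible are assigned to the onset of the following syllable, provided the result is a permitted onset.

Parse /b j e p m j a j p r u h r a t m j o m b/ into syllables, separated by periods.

bjep.mjajp.ruh.rat.mjomb

Nuclei (vowels): e, a, u, a, o → 5 syllables.
Between /e/ (V1) and /a/ (V2): cluster /pmj/ — the longest permitted-onset suffix is /mj/; onset = /mj/, preceding coda = /p/.
Between /a/ (V2) and /u/ (V3): /jpr/ — longest licit onset from the right is /r/, leaving /jp/ as coda.
Between /u/ (V3) and /a/ (V4): /hr/ — longest licit onset from the right is /r/, leaving /h/ as coda.
Between /a/ (V4) and /o/ (V5): /tmj/ — longest licit onset from the right is /mj/, leaving /t/ as coda.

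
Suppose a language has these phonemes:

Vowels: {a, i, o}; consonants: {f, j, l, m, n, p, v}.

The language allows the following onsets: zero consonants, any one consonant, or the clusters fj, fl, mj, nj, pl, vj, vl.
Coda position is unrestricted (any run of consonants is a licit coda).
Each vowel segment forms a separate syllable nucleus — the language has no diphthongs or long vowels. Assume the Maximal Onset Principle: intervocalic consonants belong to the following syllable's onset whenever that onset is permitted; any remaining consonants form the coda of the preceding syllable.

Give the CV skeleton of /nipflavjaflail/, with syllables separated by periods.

CVC.CCV.CCV.CCV.VC

The vowels are i, a, a, a, i — 5 nuclei, so 5 syllables.
/i…a/ gap (V1→V2): cluster /pfl/ — the longest permitted-onset suffix is /fl/; onset = /fl/, preceding coda = /p/.
/a…a/ gap (V2→V3): /vj/ — entire cluster is a permitted onset → onset /vj/, coda ∅.
/a…a/ gap (V3→V4): /fl/ — entire cluster is a permitted onset → onset /fl/, coda ∅.
/a…i/ gap (V4→V5): no consonants, so the boundary falls immediately after /a/.
So the parse is nip.fla.vja.fla.il.
Mapping each syllable to C/V: /nip/ → CVC, /fla/ → CCV, /vja/ → CCV, /fla/ → CCV, /il/ → VC.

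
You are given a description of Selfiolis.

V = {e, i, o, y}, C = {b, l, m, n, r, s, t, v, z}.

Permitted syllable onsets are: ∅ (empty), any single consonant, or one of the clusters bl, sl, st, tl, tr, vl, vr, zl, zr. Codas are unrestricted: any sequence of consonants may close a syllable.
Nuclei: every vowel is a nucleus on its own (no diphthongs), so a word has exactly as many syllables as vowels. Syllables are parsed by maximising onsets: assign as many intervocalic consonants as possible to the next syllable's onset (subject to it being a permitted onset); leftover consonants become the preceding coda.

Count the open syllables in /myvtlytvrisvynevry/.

3

Nuclei (vowels): y, y, i, y, e, y → 6 syllables.
V1 /y/ – V2 /y/: /vtl/ — longest licit onset from the right is /tl/, leaving /v/ as coda.
V2 /y/ – V3 /i/: cluster /tvr/ — the longest permitted-onset suffix is /vr/; onset = /vr/, preceding coda = /t/.
V3 /i/ – V4 /y/: /sv/ — longest licit onset from the right is /v/, leaving /s/ as coda.
V4 /y/ – V5 /e/: just /n/ — single C goes to the following onset.
V5 /e/ – V6 /y/: /vr/ — entire cluster is a permitted onset → onset /vr/, coda ∅.
Result: myv.tlyt.vris.vy.ne.vry.
Classifying each syllable: /myv/ (closed), /tlyt/ (closed), /vris/ (closed), /vy/ (open), /ne/ (open), /vry/ (open).
Open syllables: 3.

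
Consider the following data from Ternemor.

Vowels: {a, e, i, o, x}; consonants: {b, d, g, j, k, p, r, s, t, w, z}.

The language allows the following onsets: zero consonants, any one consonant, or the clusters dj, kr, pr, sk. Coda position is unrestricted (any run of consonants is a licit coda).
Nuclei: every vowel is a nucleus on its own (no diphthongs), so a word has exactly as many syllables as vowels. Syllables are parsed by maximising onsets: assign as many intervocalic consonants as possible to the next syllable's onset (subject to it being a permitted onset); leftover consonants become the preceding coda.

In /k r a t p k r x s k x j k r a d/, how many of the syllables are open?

1

Vowels present: a, x, x, a; each is a nucleus, giving 4 syllables.
σ1/σ2 boundary: /tpkr/; trying suffixes from longest down, /kr/ is the first permitted one, so coda /tp/ | onset /kr/.
σ2/σ3 boundary: cluster /sk/ — /sk/ is itself a permitted onset, so the whole cluster goes right; preceding coda = ∅.
σ3/σ4 boundary: /jkr/; trying suffixes from longest down, /kr/ is the first permitted one, so coda /j/ | onset /kr/.
Putting it together: kratp.krx.skxj.krad.
Classifying each syllable: /kratp/ (closed), /krx/ (open), /skxj/ (closed), /krad/ (closed).
Open syllables: 1.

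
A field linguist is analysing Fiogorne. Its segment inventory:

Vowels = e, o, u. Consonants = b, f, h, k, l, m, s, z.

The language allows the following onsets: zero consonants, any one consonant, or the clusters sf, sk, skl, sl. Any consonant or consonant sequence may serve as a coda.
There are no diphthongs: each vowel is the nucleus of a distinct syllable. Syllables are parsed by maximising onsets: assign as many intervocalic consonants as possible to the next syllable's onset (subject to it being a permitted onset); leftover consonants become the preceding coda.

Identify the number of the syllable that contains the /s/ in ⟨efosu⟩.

3

Nuclei (vowels): e, o, u → 3 syllables.
Between /e/ (V1) and /o/ (V2): just /f/ — single C goes to the following onset.
Between /o/ (V2) and /u/ (V3): just /s/ — single C goes to the following onset.
Result: e.fo.su.
The /s/ is in the onset of syllable 3 (/su/).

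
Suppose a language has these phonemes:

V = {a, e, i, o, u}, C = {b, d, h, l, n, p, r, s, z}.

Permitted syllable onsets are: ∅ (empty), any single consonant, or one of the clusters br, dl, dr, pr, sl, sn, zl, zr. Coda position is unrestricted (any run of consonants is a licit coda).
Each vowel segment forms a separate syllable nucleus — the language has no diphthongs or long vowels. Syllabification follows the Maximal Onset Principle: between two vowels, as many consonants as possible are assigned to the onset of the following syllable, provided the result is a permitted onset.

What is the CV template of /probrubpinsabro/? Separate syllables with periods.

The vowels are o, u, i, a, o — 5 nuclei, so 5 syllables.
/o…u/ gap (V1→V2): /br/ is a licit onset in full, so it all attaches to the next syllable.
/u…i/ gap (V2→V3): /bp/ — longest licit onset from the right is /p/, leaving /b/ as coda.
/i…a/ gap (V3→V4): /ns/ splits as /n/ + /s/ (/s/ is the longest suffix that is a licit onset).
/a…o/ gap (V4→V5): /br/ — entire cluster is a permitted onset → onset /br/, coda ∅.
So the parse is pro.brub.pin.sa.bro.
Mapping each syllable to C/V: /pro/ → CCV, /brub/ → CCVC, /pin/ → CVC, /sa/ → CV, /bro/ → CCV.

CCV.CCVC.CVC.CV.CCV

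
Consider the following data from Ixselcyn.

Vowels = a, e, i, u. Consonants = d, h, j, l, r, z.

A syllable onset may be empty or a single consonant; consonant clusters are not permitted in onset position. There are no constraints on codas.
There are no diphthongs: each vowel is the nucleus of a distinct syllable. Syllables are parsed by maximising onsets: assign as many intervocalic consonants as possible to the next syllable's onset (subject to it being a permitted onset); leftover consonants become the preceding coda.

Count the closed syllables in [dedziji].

Nuclei (vowels): e, i, i → 3 syllables.
σ1/σ2 boundary: /dz/ splits as /d/ + /z/ (/z/ is the longest suffix that is a licit onset).
σ2/σ3 boundary: just /j/ — single C goes to the following onset.
So the parse is ded.zi.ji.
Classifying each syllable: /ded/ (closed), /zi/ (open), /ji/ (open).
Closed syllables: 1.

1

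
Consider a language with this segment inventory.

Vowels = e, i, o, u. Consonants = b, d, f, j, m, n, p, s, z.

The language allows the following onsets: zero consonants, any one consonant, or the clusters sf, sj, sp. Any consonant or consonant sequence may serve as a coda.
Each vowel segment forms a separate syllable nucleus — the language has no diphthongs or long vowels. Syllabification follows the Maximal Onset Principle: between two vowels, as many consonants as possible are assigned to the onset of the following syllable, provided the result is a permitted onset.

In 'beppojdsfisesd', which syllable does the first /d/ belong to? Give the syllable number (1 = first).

The vowels are e, o, i, e — 4 nuclei, so 4 syllables.
/e…o/ gap (V1→V2): cluster /pp/ — the longest permitted-onset suffix is /p/; onset = /p/, preceding coda = /p/.
/o…i/ gap (V2→V3): /jdsf/; trying suffixes from longest down, /sf/ is the first permitted one, so coda /jd/ | onset /sf/.
/i…e/ gap (V3→V4): just /s/ — single C goes to the following onset.
So the parse is bep.pojd.sfi.sesd.
The first /d/ is in the coda of syllable 2 (/pojd/).

2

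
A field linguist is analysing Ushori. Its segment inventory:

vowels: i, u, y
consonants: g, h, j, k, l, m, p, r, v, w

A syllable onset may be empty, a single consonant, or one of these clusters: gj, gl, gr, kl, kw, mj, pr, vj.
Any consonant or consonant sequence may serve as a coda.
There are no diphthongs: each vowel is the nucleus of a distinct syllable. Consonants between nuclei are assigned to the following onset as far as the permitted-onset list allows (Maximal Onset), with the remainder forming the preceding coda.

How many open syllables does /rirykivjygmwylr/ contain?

Nuclei (vowels): i, y, i, y, y → 5 syllables.
Between /i/ (V1) and /y/ (V2): /r/ is a single consonant, so it becomes the next onset.
Between /y/ (V2) and /i/ (V3): just /k/ — single C goes to the following onset.
Between /i/ (V3) and /y/ (V4): /vj/ is a licit onset in full, so it all attaches to the next syllable.
Between /y/ (V4) and /y/ (V5): /gmw/ splits as /gm/ + /w/ (/w/ is the longest suffix that is a licit onset).
Putting it together: ri.ry.ki.vjygm.wylr.
Classifying each syllable: /ri/ (open), /ry/ (open), /ki/ (open), /vjygm/ (closed), /wylr/ (closed).
Open syllables: 3.

3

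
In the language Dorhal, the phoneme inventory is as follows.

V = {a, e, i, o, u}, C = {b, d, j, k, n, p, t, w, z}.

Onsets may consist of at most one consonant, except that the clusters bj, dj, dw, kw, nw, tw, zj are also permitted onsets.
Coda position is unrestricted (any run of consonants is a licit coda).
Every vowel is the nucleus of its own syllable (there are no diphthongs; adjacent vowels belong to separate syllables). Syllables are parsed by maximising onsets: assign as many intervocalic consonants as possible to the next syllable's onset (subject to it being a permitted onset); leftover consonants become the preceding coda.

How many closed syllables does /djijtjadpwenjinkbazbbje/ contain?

Vowels present: i, a, e, i, a, e; each is a nucleus, giving 6 syllables.
σ1/σ2 boundary: /jtj/ — longest licit onset from the right is /j/, leaving /jt/ as coda.
σ2/σ3 boundary: /dpw/; trying suffixes from longest down, /w/ is the first permitted one, so coda /dp/ | onset /w/.
σ3/σ4 boundary: /nj/ splits as /n/ + /j/ (/j/ is the longest suffix that is a licit onset).
σ4/σ5 boundary: /nkb/; trying suffixes from longest down, /b/ is the first permitted one, so coda /nk/ | onset /b/.
σ5/σ6 boundary: cluster /zbbj/ — the longest permitted-onset suffix is /bj/; onset = /bj/, preceding coda = /zb/.
Putting it together: djijt.jadp.wen.jink.bazb.bje.
Classifying each syllable: /djijt/ (closed), /jadp/ (closed), /wen/ (closed), /jink/ (closed), /bazb/ (closed), /bje/ (open).
Closed syllables: 5.

5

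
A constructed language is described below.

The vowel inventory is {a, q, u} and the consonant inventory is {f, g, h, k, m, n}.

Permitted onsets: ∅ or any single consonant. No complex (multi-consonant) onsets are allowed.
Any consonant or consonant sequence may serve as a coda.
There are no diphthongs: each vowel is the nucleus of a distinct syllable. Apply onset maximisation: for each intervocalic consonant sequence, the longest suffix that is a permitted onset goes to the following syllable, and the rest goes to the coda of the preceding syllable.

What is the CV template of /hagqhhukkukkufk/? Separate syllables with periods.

CV.CVC.CVC.CVC.CVCC

Vowels present: a, q, u, u, u; each is a nucleus, giving 5 syllables.
/a…q/ gap (V1→V2): /g/ → onset of the next syllable (single consonants are always licit onsets).
/q…u/ gap (V2→V3): /hh/ splits as /h/ + /h/ (/h/ is the longest suffix that is a licit onset).
/u…u/ gap (V3→V4): /kk/; trying suffixes from longest down, /k/ is the first permitted one, so coda /k/ | onset /k/.
/u…u/ gap (V4→V5): cluster /kk/ — the longest permitted-onset suffix is /k/; onset = /k/, preceding coda = /k/.
Syllabification: ha.gqh.huk.kuk.kufk.
Mapping each syllable to C/V: /ha/ → CV, /gqh/ → CVC, /huk/ → CVC, /kuk/ → CVC, /kufk/ → CVCC.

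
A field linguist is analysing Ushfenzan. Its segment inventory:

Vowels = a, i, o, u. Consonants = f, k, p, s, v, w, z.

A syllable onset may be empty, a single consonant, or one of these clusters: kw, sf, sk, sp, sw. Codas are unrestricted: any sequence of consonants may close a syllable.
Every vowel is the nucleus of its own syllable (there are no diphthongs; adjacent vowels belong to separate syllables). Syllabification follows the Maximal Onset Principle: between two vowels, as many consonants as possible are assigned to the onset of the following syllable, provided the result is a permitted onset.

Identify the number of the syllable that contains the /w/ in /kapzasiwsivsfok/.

The vowels are a, a, i, i, o — 5 nuclei, so 5 syllables.
/a…a/ gap (V1→V2): /pz/ — longest licit onset from the right is /z/, leaving /p/ as coda.
/a…i/ gap (V2→V3): /s/ is a single consonant, so it becomes the next onset.
/i…i/ gap (V3→V4): /ws/; trying suffixes from longest down, /s/ is the first permitted one, so coda /w/ | onset /s/.
/i…o/ gap (V4→V5): /vsf/ splits as /v/ + /sf/ (/sf/ is the longest suffix that is a licit onset).
So the parse is kap.za.siw.siv.sfok.
The /w/ is in the coda of syllable 3 (/siw/).

3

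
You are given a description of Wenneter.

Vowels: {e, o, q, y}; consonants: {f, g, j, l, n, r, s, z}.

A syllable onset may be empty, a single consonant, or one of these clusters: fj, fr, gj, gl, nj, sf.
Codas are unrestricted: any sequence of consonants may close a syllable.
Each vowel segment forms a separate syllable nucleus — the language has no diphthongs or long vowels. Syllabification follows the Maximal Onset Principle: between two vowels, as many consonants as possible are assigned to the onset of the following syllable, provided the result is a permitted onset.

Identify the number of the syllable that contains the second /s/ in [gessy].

2

Nuclei (vowels): e, y → 2 syllables.
σ1/σ2 boundary: cluster /ss/ — the longest permitted-onset suffix is /s/; onset = /s/, preceding coda = /s/.
Result: ges.sy.
The second /s/ is in the onset of syllable 2 (/sy/).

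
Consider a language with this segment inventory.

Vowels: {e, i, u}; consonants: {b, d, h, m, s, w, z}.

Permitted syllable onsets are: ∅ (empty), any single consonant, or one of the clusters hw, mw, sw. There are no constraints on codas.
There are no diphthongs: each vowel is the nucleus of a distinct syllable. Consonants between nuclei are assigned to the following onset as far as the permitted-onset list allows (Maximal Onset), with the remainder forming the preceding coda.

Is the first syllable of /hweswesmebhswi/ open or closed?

open

Vowels present: e, e, e, i; each is a nucleus, giving 4 syllables.
/e…e/ gap (V1→V2): cluster /sw/ — /sw/ is itself a permitted onset, so the whole cluster goes right; preceding coda = ∅.
/e…e/ gap (V2→V3): /sm/; trying suffixes from longest down, /m/ is the first permitted one, so coda /s/ | onset /m/.
/e…i/ gap (V3→V4): /bhsw/; trying suffixes from longest down, /sw/ is the first permitted one, so coda /bh/ | onset /sw/.
So the parse is hwe.swes.mebh.swi.
Syllable 1 is /hwe/; it ends in its nucleus with no coda, so it is open.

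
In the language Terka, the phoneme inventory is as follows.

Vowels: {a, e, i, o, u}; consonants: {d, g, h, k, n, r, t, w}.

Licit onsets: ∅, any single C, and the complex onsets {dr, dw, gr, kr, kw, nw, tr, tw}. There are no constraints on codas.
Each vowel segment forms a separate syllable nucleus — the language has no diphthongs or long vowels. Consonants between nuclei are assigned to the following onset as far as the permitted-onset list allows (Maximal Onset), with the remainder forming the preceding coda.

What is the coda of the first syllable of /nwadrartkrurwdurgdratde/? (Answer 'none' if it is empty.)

Nuclei (vowels): a, a, u, u, a, e → 6 syllables.
Between /a/ (V1) and /a/ (V2): cluster /dr/ — /dr/ is itself a permitted onset, so the whole cluster goes right; preceding coda = ∅.
Between /a/ (V2) and /u/ (V3): cluster /rtkr/ — the longest permitted-onset suffix is /kr/; onset = /kr/, preceding coda = /rt/.
Between /u/ (V3) and /u/ (V4): cluster /rwd/ — the longest permitted-onset suffix is /d/; onset = /d/, preceding coda = /rw/.
Between /u/ (V4) and /a/ (V5): /rgdr/ splits as /rg/ + /dr/ (/dr/ is the longest suffix that is a licit onset).
Between /a/ (V5) and /e/ (V6): /td/ splits as /t/ + /d/ (/d/ is the longest suffix that is a licit onset).
Putting it together: nwa.drart.krurw.durg.drat.de.
Syllable 1 is /nwa/: onset /nw/, nucleus /a/, coda ∅.

none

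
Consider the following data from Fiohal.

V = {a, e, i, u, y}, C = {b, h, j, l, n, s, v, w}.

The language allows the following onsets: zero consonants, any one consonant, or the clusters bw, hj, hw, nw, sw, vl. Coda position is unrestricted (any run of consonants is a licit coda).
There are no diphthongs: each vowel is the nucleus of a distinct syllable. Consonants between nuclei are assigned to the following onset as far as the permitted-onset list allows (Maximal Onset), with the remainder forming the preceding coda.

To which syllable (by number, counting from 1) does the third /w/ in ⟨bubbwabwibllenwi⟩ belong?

The vowels are u, a, i, e, i — 5 nuclei, so 5 syllables.
σ1/σ2 boundary: /bbw/; trying suffixes from longest down, /bw/ is the first permitted one, so coda /b/ | onset /bw/.
σ2/σ3 boundary: /bw/ is a licit onset in full, so it all attaches to the next syllable.
σ3/σ4 boundary: /bll/ splits as /bl/ + /l/ (/l/ is the longest suffix that is a licit onset).
σ4/σ5 boundary: cluster /nw/ — /nw/ is itself a permitted onset, so the whole cluster goes right; preceding coda = ∅.
Putting it together: bub.bwa.bwibl.le.nwi.
The third /w/ is in the onset of syllable 5 (/nwi/).

5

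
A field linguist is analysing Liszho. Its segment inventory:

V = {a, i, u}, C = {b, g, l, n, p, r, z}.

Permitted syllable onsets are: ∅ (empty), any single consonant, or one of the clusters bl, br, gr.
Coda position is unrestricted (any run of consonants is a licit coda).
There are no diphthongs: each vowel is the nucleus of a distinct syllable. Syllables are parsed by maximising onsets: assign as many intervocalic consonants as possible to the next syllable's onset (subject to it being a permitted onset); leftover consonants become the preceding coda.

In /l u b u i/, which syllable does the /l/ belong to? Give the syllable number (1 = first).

1

The vowels are u, u, i — 3 nuclei, so 3 syllables.
V1 /u/ – V2 /u/: /b/ is a single consonant, so it becomes the next onset.
V2 /u/ – V3 /i/: hiatus — the boundary sits between the two vowels.
Syllabification: lu.bu.i.
The /l/ is in the onset of syllable 1 (/lu/).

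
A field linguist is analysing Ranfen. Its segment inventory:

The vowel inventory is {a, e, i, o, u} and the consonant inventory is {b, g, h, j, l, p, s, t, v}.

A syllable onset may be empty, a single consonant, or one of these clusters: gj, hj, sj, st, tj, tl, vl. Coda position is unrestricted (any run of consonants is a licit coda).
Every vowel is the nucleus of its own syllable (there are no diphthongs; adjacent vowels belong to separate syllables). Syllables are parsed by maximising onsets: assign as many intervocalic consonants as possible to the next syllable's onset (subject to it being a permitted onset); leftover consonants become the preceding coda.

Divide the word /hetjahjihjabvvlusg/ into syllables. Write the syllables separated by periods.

The vowels are e, a, i, a, u — 5 nuclei, so 5 syllables.
/e…a/ gap (V1→V2): cluster /tj/ — /tj/ is itself a permitted onset, so the whole cluster goes right; preceding coda = ∅.
/a…i/ gap (V2→V3): cluster /hj/ — /hj/ is itself a permitted onset, so the whole cluster goes right; preceding coda = ∅.
/i…a/ gap (V3→V4): /hj/ — entire cluster is a permitted onset → onset /hj/, coda ∅.
/a…u/ gap (V4→V5): /bvvl/ splits as /bv/ + /vl/ (/vl/ is the longest suffix that is a licit onset).

he.tja.hji.hjabv.vlusg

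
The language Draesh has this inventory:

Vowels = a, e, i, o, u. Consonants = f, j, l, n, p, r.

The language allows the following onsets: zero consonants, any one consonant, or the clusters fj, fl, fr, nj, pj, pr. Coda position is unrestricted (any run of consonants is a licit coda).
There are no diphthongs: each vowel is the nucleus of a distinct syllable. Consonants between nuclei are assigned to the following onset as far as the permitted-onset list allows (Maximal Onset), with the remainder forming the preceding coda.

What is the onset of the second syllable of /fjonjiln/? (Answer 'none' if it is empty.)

Nuclei (vowels): o, i → 2 syllables.
σ1/σ2 boundary: /nj/ is a licit onset in full, so it all attaches to the next syllable.
So the parse is fjo.njiln.
Syllable 2 is /njiln/: onset /nj/, nucleus /i/, coda /ln/.

nj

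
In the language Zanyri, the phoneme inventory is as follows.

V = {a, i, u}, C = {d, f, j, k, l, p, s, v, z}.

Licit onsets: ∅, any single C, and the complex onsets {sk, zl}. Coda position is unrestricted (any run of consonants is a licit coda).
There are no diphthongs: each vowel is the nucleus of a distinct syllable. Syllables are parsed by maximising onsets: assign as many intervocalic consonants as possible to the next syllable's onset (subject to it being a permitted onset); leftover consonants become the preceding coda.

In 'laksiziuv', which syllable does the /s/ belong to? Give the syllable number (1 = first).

The vowels are a, i, i, u — 4 nuclei, so 4 syllables.
σ1/σ2 boundary: /ks/; trying suffixes from longest down, /s/ is the first permitted one, so coda /k/ | onset /s/.
σ2/σ3 boundary: /z/ → onset of the next syllable (single consonants are always licit onsets).
σ3/σ4 boundary: nothing intervenes; syllable break is V.V.
Putting it together: lak.si.zi.uv.
The /s/ is in the onset of syllable 2 (/si/).

2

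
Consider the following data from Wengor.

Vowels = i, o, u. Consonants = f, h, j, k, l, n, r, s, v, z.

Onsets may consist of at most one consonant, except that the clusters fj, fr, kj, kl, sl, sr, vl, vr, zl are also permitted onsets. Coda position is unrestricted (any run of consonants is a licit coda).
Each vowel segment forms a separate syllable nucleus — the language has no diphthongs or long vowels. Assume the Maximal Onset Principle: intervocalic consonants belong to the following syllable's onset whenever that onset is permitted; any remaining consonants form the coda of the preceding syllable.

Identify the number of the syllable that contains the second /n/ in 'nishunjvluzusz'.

The vowels are i, u, u, u — 4 nuclei, so 4 syllables.
V1 /i/ – V2 /u/: cluster /sh/ — the longest permitted-onset suffix is /h/; onset = /h/, preceding coda = /s/.
V2 /u/ – V3 /u/: /njvl/; trying suffixes from longest down, /vl/ is the first permitted one, so coda /nj/ | onset /vl/.
V3 /u/ – V4 /u/: /z/ is a single consonant, so it becomes the next onset.
Syllabification: nis.hunj.vlu.zusz.
The second /n/ is in the coda of syllable 2 (/hunj/).

2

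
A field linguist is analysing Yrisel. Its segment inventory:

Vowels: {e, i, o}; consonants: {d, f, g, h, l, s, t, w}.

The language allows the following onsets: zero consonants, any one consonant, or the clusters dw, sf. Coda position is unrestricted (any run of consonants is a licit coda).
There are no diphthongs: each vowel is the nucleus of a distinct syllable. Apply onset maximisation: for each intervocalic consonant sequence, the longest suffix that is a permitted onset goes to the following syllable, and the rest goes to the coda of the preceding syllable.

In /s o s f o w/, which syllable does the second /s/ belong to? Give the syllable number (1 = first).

2

Nuclei (vowels): o, o → 2 syllables.
Between /o/ (V1) and /o/ (V2): /sf/ is a licit onset in full, so it all attaches to the next syllable.
Result: so.sfow.
The second /s/ is in the onset of syllable 2 (/sfow/).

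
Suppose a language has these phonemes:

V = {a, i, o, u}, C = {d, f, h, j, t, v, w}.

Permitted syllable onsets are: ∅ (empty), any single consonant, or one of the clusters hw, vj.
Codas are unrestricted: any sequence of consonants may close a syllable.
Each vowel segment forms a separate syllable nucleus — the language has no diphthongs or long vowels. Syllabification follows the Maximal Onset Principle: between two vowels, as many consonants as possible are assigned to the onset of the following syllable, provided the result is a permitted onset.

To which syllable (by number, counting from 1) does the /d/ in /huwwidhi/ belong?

Vowels present: u, i, i; each is a nucleus, giving 3 syllables.
Between /u/ (V1) and /i/ (V2): /ww/ splits as /w/ + /w/ (/w/ is the longest suffix that is a licit onset).
Between /i/ (V2) and /i/ (V3): cluster /dh/ — the longest permitted-onset suffix is /h/; onset = /h/, preceding coda = /d/.
So the parse is huw.wid.hi.
The /d/ is in the coda of syllable 2 (/wid/).

2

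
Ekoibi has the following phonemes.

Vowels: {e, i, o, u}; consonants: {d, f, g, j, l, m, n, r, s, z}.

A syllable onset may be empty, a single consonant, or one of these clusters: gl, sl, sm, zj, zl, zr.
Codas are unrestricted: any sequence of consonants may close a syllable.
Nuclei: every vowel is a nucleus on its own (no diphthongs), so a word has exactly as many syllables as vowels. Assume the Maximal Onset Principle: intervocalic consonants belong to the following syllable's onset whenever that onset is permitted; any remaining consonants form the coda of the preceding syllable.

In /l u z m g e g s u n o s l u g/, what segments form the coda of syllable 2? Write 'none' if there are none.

g

The vowels are u, e, u, o, u — 5 nuclei, so 5 syllables.
V1 /u/ – V2 /e/: /zmg/; trying suffixes from longest down, /g/ is the first permitted one, so coda /zm/ | onset /g/.
V2 /e/ – V3 /u/: /gs/; trying suffixes from longest down, /s/ is the first permitted one, so coda /g/ | onset /s/.
V3 /u/ – V4 /o/: just /n/ — single C goes to the following onset.
V4 /o/ – V5 /u/: cluster /sl/ — /sl/ is itself a permitted onset, so the whole cluster goes right; preceding coda = ∅.
Result: luzm.geg.su.no.slug.
Syllable 2 is /geg/: onset /g/, nucleus /e/, coda /g/.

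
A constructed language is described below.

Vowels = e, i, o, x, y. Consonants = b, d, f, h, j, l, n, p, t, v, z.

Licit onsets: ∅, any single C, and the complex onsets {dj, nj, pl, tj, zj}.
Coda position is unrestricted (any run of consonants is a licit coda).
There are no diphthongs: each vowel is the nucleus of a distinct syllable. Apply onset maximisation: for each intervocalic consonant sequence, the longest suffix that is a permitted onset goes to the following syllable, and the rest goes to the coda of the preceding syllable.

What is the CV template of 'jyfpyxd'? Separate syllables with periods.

CVC.CV.VC

The vowels are y, y, x — 3 nuclei, so 3 syllables.
/y…y/ gap (V1→V2): /fp/ splits as /f/ + /p/ (/p/ is the longest suffix that is a licit onset).
/y…x/ gap (V2→V3): hiatus — the boundary sits between the two vowels.
Result: jyf.py.xd.
Mapping each syllable to C/V: /jyf/ → CVC, /py/ → CV, /xd/ → VC.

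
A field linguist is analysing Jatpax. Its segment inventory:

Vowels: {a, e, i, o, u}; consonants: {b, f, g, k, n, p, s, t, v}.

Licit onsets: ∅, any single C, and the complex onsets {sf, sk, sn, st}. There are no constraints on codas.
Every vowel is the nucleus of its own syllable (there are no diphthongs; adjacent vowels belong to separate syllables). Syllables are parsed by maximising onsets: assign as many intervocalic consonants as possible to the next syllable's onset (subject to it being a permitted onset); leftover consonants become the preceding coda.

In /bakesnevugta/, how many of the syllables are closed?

1

The vowels are a, e, e, u, a — 5 nuclei, so 5 syllables.
V1 /a/ – V2 /e/: /k/ is a single consonant, so it becomes the next onset.
V2 /e/ – V3 /e/: /sn/ — entire cluster is a permitted onset → onset /sn/, coda ∅.
V3 /e/ – V4 /u/: just /v/ — single C goes to the following onset.
V4 /u/ – V5 /a/: /gt/ — longest licit onset from the right is /t/, leaving /g/ as coda.
Putting it together: ba.ke.sne.vug.ta.
Classifying each syllable: /ba/ (open), /ke/ (open), /sne/ (open), /vug/ (closed), /ta/ (open).
Closed syllables: 1.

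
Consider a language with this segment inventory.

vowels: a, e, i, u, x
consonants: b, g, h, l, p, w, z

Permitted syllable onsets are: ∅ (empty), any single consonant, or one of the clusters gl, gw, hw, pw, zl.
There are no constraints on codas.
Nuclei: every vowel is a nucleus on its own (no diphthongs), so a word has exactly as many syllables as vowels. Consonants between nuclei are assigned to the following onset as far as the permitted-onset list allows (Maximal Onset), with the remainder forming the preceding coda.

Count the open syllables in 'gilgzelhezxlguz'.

The vowels are i, e, e, x, u — 5 nuclei, so 5 syllables.
σ1/σ2 boundary: /lgz/; trying suffixes from longest down, /z/ is the first permitted one, so coda /lg/ | onset /z/.
σ2/σ3 boundary: cluster /lh/ — the longest permitted-onset suffix is /h/; onset = /h/, preceding coda = /l/.
σ3/σ4 boundary: /z/ → onset of the next syllable (single consonants are always licit onsets).
σ4/σ5 boundary: cluster /lg/ — the longest permitted-onset suffix is /g/; onset = /g/, preceding coda = /l/.
Putting it together: gilg.zel.he.zxl.guz.
Classifying each syllable: /gilg/ (closed), /zel/ (closed), /he/ (open), /zxl/ (closed), /guz/ (closed).
Open syllables: 1.

1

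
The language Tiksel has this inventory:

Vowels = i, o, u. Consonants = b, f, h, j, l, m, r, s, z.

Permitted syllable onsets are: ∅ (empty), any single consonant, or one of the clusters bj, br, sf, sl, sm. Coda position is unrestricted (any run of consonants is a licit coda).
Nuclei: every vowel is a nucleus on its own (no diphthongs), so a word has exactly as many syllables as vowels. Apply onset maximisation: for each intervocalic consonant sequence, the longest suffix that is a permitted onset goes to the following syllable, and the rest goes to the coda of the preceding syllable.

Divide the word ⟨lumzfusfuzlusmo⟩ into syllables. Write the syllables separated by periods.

lumz.fu.sfuz.lu.smo

Vowels present: u, u, u, u, o; each is a nucleus, giving 5 syllables.
V1 /u/ – V2 /u/: /mzf/ splits as /mz/ + /f/ (/f/ is the longest suffix that is a licit onset).
V2 /u/ – V3 /u/: /sf/ — entire cluster is a permitted onset → onset /sf/, coda ∅.
V3 /u/ – V4 /u/: /zl/ — longest licit onset from the right is /l/, leaving /z/ as coda.
V4 /u/ – V5 /o/: /sm/ — entire cluster is a permitted onset → onset /sm/, coda ∅.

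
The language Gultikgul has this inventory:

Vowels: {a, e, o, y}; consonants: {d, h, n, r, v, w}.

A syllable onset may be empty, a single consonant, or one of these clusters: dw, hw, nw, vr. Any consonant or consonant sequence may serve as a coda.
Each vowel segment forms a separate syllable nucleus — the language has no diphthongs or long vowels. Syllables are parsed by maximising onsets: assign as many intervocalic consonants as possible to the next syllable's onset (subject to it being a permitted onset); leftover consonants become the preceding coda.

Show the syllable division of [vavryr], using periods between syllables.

va.vryr

The vowels are a, y — 2 nuclei, so 2 syllables.
σ1/σ2 boundary: cluster /vr/ — /vr/ is itself a permitted onset, so the whole cluster goes right; preceding coda = ∅.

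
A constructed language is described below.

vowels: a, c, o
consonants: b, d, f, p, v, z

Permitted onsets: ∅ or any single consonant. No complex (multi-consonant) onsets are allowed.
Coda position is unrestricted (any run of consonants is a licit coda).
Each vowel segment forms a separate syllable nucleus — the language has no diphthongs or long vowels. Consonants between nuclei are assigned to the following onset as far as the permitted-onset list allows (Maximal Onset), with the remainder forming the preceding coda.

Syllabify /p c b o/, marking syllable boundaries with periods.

pc.bo

The vowels are c, o — 2 nuclei, so 2 syllables.
σ1/σ2 boundary: /b/ is a single consonant, so it becomes the next onset.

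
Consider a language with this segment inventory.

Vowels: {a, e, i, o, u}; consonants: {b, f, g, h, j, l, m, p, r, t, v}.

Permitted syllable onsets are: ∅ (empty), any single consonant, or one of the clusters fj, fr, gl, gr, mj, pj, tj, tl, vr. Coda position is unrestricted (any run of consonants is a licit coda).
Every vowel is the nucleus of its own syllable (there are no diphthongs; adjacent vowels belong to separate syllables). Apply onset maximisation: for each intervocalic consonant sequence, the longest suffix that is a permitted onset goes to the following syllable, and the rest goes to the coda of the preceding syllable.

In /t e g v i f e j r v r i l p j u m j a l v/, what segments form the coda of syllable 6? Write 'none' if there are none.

Nuclei (vowels): e, i, e, i, u, a → 6 syllables.
Between /e/ (V1) and /i/ (V2): /gv/ — longest licit onset from the right is /v/, leaving /g/ as coda.
Between /i/ (V2) and /e/ (V3): /f/ → onset of the next syllable (single consonants are always licit onsets).
Between /e/ (V3) and /i/ (V4): cluster /jrvr/ — the longest permitted-onset suffix is /vr/; onset = /vr/, preceding coda = /jr/.
Between /i/ (V4) and /u/ (V5): /lpj/; trying suffixes from longest down, /pj/ is the first permitted one, so coda /l/ | onset /pj/.
Between /u/ (V5) and /a/ (V6): /mj/ is a licit onset in full, so it all attaches to the next syllable.
Syllabification: teg.vi.fejr.vril.pju.mjalv.
Syllable 6 is /mjalv/: onset /mj/, nucleus /a/, coda /lv/.

lv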